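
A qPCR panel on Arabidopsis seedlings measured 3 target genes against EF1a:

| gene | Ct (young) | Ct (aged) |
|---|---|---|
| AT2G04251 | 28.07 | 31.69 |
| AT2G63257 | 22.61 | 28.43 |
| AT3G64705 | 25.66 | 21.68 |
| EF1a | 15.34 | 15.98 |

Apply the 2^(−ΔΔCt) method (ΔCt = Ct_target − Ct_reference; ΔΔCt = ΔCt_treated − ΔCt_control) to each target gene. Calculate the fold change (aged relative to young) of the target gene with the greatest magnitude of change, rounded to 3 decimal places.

0.028

AT2G04251: ΔΔCt = (31.69−15.98) − (28.07−15.34) = 15.71 − 12.73 = 2.98; fold change = 2^-2.98 = 0.127
AT2G63257: ΔΔCt = (28.43−15.98) − (22.61−15.34) = 12.45 − 7.27 = 5.18; fold change = 2^-5.18 = 0.028
AT3G64705: ΔΔCt = (21.68−15.98) − (25.66−15.34) = 5.70 − 10.32 = -4.62; fold change = 2^4.62 = 24.590
AT2G63257 has the largest |ΔΔCt| = 5.18.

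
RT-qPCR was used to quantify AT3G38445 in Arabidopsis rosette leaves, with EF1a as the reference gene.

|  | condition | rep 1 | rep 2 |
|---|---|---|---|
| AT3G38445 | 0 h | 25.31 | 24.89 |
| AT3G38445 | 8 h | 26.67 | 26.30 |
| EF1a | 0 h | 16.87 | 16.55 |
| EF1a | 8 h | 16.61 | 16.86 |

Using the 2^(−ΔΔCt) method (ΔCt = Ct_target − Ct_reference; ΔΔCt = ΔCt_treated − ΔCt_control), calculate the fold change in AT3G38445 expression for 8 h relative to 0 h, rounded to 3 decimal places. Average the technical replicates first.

Mean Ct: AT3G38445 0 h 25.100; AT3G38445 8 h 26.485; EF1a 0 h 16.710; EF1a 8 h 16.735
ΔCt(0 h) = 25.100 − 16.710 = 8.390
ΔCt(8 h) = 26.485 − 16.735 = 9.750
ΔΔCt = 9.750 − 8.390 = 1.360
Fold change = 2^(−1.360) = 0.3896

0.390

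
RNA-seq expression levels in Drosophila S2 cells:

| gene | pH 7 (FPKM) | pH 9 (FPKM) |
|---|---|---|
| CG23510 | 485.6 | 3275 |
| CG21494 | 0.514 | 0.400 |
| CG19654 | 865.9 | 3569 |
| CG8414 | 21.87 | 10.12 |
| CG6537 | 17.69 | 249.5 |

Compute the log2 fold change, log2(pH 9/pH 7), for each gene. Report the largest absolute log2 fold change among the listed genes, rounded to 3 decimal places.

3.818

log2(3275/485.6) = 2.754  (CG23510)
log2(0.400/0.514) = -0.362  (CG21494)
log2(3569/865.9) = 2.043  (CG19654)
log2(10.12/21.87) = -1.112  (CG8414)
log2(249.5/17.69) = 3.818  (CG6537)
The largest magnitude belongs to CG6537.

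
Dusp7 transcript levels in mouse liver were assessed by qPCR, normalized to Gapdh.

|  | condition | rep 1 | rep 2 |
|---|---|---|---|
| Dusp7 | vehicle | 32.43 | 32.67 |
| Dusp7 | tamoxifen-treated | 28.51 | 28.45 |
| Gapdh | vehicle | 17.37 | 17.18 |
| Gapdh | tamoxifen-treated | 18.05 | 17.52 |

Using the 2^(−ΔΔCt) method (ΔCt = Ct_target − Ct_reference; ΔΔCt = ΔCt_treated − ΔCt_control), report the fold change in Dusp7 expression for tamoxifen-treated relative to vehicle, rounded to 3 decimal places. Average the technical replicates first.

23.918

Mean Ct: Dusp7 vehicle 32.550; Dusp7 tamoxifen-treated 28.480; Gapdh vehicle 17.275; Gapdh tamoxifen-treated 17.785
ΔCt(vehicle) = 32.550 − 17.275 = 15.275
ΔCt(tamoxifen-treated) = 28.480 − 17.785 = 10.695
ΔΔCt = 10.695 − 15.275 = -4.580
Fold change = 2^(−(-4.580)) = 2^4.580 = 23.9176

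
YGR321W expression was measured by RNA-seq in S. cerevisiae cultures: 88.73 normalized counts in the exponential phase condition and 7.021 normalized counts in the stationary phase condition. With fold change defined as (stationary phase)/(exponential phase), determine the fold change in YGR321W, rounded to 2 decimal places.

0.08

Fold change = 7.021 / 88.73 = 0.079
YGR321W is downregulated.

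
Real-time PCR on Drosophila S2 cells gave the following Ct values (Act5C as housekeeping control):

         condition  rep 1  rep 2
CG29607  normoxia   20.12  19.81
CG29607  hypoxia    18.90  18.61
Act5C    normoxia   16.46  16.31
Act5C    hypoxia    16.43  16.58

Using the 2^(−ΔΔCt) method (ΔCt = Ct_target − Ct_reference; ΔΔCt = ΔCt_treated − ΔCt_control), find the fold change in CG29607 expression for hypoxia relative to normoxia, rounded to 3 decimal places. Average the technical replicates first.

2.514

Mean Ct: CG29607 normoxia 19.965; CG29607 hypoxia 18.755; Act5C normoxia 16.385; Act5C hypoxia 16.505
ΔCt(normoxia) = 19.965 − 16.385 = 3.580
ΔCt(hypoxia) = 18.755 − 16.505 = 2.250
ΔΔCt = 2.250 − 3.580 = -1.330
Fold change = 2^(−(-1.330)) = 2^1.330 = 2.5140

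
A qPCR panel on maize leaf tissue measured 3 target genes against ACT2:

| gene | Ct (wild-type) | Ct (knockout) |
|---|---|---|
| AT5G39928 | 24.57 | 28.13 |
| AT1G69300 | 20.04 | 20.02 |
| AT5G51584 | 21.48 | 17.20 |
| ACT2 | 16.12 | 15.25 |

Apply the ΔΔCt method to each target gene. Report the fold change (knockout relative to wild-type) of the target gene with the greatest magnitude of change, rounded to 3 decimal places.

0.046

AT5G39928: ΔΔCt = (28.13−15.25) − (24.57−16.12) = 12.88 − 8.45 = 4.43; fold change = 2^-4.43 = 0.046
AT1G69300: ΔΔCt = (20.02−15.25) − (20.04−16.12) = 4.77 − 3.92 = 0.85; fold change = 2^-0.85 = 0.555
AT5G51584: ΔΔCt = (17.20−15.25) − (21.48−16.12) = 1.95 − 5.36 = -3.41; fold change = 2^3.41 = 10.629
AT5G39928 has the largest |ΔΔCt| = 4.43.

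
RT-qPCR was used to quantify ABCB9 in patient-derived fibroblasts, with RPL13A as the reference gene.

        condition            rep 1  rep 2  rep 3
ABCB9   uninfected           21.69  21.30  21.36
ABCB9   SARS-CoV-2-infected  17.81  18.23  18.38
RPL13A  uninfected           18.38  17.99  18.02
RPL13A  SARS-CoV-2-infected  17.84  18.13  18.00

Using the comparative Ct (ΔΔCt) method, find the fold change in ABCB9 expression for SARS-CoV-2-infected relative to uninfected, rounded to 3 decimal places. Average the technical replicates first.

Mean Ct: ABCB9 uninfected 21.450; ABCB9 SARS-CoV-2-infected 18.140; RPL13A uninfected 18.130; RPL13A SARS-CoV-2-infected 17.990
ΔCt(uninfected) = 21.450 − 18.130 = 3.320
ΔCt(SARS-CoV-2-infected) = 18.140 − 17.990 = 0.150
ΔΔCt = 0.150 − 3.320 = -3.170
Fold change = 2^(−(-3.170)) = 2^3.170 = 9.0005

9.000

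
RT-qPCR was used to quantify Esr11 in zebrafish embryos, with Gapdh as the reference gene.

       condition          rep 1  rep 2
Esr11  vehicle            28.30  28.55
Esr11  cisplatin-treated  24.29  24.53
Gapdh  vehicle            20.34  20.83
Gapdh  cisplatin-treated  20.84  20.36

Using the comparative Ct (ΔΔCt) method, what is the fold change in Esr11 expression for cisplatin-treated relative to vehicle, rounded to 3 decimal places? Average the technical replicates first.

Mean Ct: Esr11 vehicle 28.425; Esr11 cisplatin-treated 24.410; Gapdh vehicle 20.585; Gapdh cisplatin-treated 20.600
ΔCt(vehicle) = 28.425 − 20.585 = 7.840
ΔCt(cisplatin-treated) = 24.410 − 20.600 = 3.810
ΔΔCt = 3.810 − 7.840 = -4.030
Fold change = 2^(−(-4.030)) = 2^4.030 = 16.3362

16.336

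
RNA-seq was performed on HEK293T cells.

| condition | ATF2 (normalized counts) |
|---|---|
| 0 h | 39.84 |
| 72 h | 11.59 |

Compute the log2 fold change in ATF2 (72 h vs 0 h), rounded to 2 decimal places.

-1.78

Fold change = 11.59 / 39.84 = 0.2909
log2(0.2909) = -1.781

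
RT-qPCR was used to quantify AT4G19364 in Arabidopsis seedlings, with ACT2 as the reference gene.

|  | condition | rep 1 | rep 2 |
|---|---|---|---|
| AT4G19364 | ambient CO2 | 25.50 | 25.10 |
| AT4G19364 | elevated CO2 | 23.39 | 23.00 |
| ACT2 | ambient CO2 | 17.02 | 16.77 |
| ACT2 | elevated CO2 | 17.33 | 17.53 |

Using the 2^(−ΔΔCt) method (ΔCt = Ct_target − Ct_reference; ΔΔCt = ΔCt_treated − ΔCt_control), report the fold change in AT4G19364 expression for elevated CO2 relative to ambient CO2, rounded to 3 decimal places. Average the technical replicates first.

6.233

Mean Ct: AT4G19364 ambient CO2 25.300; AT4G19364 elevated CO2 23.195; ACT2 ambient CO2 16.895; ACT2 elevated CO2 17.430
ΔCt(ambient CO2) = 25.300 − 16.895 = 8.405
ΔCt(elevated CO2) = 23.195 − 17.430 = 5.765
ΔΔCt = 5.765 − 8.405 = -2.640
Fold change = 2^(−(-2.640)) = 2^2.640 = 6.2333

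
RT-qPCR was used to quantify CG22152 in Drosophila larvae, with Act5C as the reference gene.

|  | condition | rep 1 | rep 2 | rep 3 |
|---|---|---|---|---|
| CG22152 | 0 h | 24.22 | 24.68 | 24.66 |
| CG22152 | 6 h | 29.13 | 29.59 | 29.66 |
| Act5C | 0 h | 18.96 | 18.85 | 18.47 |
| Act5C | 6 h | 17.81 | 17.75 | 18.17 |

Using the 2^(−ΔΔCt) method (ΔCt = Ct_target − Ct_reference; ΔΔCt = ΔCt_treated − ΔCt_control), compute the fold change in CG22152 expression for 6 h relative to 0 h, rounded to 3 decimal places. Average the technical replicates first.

Mean Ct: CG22152 0 h 24.520; CG22152 6 h 29.460; Act5C 0 h 18.760; Act5C 6 h 17.910
ΔCt(0 h) = 24.520 − 18.760 = 5.760
ΔCt(6 h) = 29.460 − 17.910 = 11.550
ΔΔCt = 11.550 − 5.760 = 5.790
Fold change = 2^(−5.790) = 0.0181

0.018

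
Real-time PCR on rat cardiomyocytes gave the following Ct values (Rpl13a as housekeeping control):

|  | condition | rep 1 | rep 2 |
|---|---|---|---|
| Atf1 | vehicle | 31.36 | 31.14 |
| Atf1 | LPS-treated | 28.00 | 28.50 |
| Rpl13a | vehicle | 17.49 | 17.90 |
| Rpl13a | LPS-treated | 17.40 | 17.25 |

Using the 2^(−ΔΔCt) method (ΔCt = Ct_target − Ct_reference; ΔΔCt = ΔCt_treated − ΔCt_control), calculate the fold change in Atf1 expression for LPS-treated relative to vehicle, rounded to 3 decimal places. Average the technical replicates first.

6.190

Mean Ct: Atf1 vehicle 31.250; Atf1 LPS-treated 28.250; Rpl13a vehicle 17.695; Rpl13a LPS-treated 17.325
ΔCt(vehicle) = 31.250 − 17.695 = 13.555
ΔCt(LPS-treated) = 28.250 − 17.325 = 10.925
ΔΔCt = 10.925 − 13.555 = -2.630
Fold change = 2^(−(-2.630)) = 2^2.630 = 6.1903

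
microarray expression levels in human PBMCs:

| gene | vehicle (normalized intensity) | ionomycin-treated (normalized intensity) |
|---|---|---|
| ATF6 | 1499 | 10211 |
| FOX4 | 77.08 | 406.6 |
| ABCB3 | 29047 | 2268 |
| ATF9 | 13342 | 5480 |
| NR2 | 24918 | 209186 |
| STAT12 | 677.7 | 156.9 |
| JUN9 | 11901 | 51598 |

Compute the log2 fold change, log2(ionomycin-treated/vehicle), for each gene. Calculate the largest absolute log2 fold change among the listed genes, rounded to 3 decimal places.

3.679

log2(10211/1499) = 2.768  (ATF6)
log2(406.6/77.08) = 2.399  (FOX4)
log2(2268/29047) = -3.679  (ABCB3)
log2(5480/13342) = -1.284  (ATF9)
log2(209186/24918) = 3.070  (NR2)
log2(156.9/677.7) = -2.111  (STAT12)
log2(51598/11901) = 2.116  (JUN9)
The largest magnitude belongs to ABCB3.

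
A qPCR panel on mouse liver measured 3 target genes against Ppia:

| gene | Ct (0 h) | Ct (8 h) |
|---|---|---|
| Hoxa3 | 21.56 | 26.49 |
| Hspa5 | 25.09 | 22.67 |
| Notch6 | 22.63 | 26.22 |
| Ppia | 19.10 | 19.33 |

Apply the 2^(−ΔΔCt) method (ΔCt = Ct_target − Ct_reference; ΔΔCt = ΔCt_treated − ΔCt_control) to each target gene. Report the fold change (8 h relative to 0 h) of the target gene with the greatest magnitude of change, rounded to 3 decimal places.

Hoxa3: ΔΔCt = (26.49−19.33) − (21.56−19.10) = 7.16 − 2.46 = 4.70; fold change = 2^-4.70 = 0.038
Hspa5: ΔΔCt = (22.67−19.33) − (25.09−19.10) = 3.34 − 5.99 = -2.65; fold change = 2^2.65 = 6.277
Notch6: ΔΔCt = (26.22−19.33) − (22.63−19.10) = 6.89 − 3.53 = 3.36; fold change = 2^-3.36 = 0.097
Hoxa3 has the largest |ΔΔCt| = 4.70.

0.038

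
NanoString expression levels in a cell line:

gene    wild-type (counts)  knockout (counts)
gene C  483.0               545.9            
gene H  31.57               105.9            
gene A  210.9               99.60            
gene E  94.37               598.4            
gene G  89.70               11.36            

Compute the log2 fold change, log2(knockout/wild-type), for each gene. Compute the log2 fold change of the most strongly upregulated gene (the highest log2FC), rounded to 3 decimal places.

2.665

log2(545.9/483.0) = 0.177  (gene C)
log2(105.9/31.57) = 1.746  (gene H)
log2(99.60/210.9) = -1.082  (gene A)
log2(598.4/94.37) = 2.665  (gene E)
log2(11.36/89.70) = -2.981  (gene G)
gene E is most strongly upregulated.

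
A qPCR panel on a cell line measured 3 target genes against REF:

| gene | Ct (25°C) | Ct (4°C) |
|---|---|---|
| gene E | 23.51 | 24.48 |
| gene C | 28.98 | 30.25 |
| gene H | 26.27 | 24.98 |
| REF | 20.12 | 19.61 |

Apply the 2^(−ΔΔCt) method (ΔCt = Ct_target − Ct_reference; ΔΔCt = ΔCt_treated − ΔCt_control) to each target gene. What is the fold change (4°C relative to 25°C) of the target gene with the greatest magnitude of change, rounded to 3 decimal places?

gene E: ΔΔCt = (24.48−19.61) − (23.51−20.12) = 4.87 − 3.39 = 1.48; fold change = 2^-1.48 = 0.358
gene C: ΔΔCt = (30.25−19.61) − (28.98−20.12) = 10.64 − 8.86 = 1.78; fold change = 2^-1.78 = 0.291
gene H: ΔΔCt = (24.98−19.61) − (26.27−20.12) = 5.37 − 6.15 = -0.78; fold change = 2^0.78 = 1.717
gene C has the largest |ΔΔCt| = 1.78.

0.291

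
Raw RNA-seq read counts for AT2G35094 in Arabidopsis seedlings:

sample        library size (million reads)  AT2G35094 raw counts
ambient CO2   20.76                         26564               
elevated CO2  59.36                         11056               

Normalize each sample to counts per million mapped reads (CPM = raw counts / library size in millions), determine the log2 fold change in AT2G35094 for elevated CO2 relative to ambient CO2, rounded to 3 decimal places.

-2.780

CPM(ambient CO2) = 26564 / 20.76 = 1279.5761
CPM(elevated CO2) = 11056 / 59.36 = 186.2534
Fold change = 186.2534 / 1279.5761 = 0.14556
log2(0.14556) = -2.7803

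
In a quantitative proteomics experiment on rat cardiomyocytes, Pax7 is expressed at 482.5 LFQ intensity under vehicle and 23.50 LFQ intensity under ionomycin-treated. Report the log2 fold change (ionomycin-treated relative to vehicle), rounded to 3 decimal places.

Fold change = 23.50 / 482.5 = 0.0487
log2(0.0487) = -4.3598

-4.360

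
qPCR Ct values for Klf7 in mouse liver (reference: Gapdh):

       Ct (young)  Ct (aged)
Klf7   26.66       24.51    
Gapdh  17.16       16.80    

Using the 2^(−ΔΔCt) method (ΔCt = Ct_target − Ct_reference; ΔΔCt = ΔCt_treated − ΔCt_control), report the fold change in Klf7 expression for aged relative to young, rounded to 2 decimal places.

ΔCt(young) = 26.660 − 17.160 = 9.500
ΔCt(aged) = 24.510 − 16.800 = 7.710
ΔΔCt = 7.710 − 9.500 = -1.790
Fold change = 2^(−(-1.790)) = 2^1.790 = 3.458

3.46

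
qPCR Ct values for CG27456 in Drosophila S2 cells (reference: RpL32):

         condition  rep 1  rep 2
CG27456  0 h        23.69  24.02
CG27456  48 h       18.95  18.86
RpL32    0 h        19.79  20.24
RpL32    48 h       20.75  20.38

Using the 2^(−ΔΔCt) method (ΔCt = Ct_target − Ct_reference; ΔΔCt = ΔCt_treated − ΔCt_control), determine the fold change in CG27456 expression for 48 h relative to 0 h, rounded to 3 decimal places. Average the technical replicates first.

45.255

Mean Ct: CG27456 0 h 23.855; CG27456 48 h 18.905; RpL32 0 h 20.015; RpL32 48 h 20.565
ΔCt(0 h) = 23.855 − 20.015 = 3.840
ΔCt(48 h) = 18.905 − 20.565 = -1.660
ΔΔCt = -1.660 − 3.840 = -5.500
Fold change = 2^(−(-5.500)) = 2^5.500 = 45.2548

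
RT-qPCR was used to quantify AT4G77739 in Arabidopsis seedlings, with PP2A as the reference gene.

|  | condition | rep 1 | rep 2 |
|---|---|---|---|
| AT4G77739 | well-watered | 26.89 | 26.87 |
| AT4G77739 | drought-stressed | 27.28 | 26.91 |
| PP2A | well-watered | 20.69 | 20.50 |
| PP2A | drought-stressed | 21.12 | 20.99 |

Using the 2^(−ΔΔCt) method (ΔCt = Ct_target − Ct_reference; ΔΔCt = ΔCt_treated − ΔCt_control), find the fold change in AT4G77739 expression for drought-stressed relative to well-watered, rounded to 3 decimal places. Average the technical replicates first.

Mean Ct: AT4G77739 well-watered 26.880; AT4G77739 drought-stressed 27.095; PP2A well-watered 20.595; PP2A drought-stressed 21.055
ΔCt(well-watered) = 26.880 − 20.595 = 6.285
ΔCt(drought-stressed) = 27.095 − 21.055 = 6.040
ΔΔCt = 6.040 − 6.285 = -0.245
Fold change = 2^(−(-0.245)) = 2^0.245 = 1.1851

1.185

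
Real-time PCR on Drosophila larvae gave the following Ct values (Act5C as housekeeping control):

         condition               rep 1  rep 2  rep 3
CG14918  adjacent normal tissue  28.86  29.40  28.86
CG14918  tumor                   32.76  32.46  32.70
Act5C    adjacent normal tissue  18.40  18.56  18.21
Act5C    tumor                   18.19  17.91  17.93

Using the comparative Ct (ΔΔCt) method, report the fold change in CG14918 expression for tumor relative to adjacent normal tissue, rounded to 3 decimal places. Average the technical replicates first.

0.063

Mean Ct: CG14918 adjacent normal tissue 29.040; CG14918 tumor 32.640; Act5C adjacent normal tissue 18.390; Act5C tumor 18.010
ΔCt(adjacent normal tissue) = 29.040 − 18.390 = 10.650
ΔCt(tumor) = 32.640 − 18.010 = 14.630
ΔΔCt = 14.630 − 10.650 = 3.980
Fold change = 2^(−3.980) = 0.0634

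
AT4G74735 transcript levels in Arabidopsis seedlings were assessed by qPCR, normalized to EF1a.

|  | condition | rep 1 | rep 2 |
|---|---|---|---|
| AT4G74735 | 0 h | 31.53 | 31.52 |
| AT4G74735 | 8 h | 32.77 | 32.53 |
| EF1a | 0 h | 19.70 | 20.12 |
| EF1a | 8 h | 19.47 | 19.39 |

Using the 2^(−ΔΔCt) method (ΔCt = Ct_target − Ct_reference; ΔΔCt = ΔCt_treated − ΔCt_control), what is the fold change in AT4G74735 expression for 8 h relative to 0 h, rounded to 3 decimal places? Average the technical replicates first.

0.329

Mean Ct: AT4G74735 0 h 31.525; AT4G74735 8 h 32.650; EF1a 0 h 19.910; EF1a 8 h 19.430
ΔCt(0 h) = 31.525 − 19.910 = 11.615
ΔCt(8 h) = 32.650 − 19.430 = 13.220
ΔΔCt = 13.220 − 11.615 = 1.605
Fold change = 2^(−1.605) = 0.3287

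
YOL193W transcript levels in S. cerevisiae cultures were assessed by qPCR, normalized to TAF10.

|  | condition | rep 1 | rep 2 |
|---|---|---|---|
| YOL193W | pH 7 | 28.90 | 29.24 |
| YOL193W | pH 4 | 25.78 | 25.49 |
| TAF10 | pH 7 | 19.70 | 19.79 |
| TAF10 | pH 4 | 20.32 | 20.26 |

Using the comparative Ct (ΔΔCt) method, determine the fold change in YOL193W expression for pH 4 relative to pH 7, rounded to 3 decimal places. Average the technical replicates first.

15.780

Mean Ct: YOL193W pH 7 29.070; YOL193W pH 4 25.635; TAF10 pH 7 19.745; TAF10 pH 4 20.290
ΔCt(pH 7) = 29.070 − 19.745 = 9.325
ΔCt(pH 4) = 25.635 − 20.290 = 5.345
ΔΔCt = 5.345 − 9.325 = -3.980
Fold change = 2^(−(-3.980)) = 2^3.980 = 15.7797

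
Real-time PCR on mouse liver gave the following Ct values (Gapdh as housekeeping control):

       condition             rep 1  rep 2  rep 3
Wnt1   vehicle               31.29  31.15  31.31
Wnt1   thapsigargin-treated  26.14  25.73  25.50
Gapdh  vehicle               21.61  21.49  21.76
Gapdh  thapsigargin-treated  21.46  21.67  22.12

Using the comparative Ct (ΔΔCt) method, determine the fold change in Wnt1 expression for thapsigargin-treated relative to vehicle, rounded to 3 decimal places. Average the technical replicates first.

Mean Ct: Wnt1 vehicle 31.250; Wnt1 thapsigargin-treated 25.790; Gapdh vehicle 21.620; Gapdh thapsigargin-treated 21.750
ΔCt(vehicle) = 31.250 − 21.620 = 9.630
ΔCt(thapsigargin-treated) = 25.790 − 21.750 = 4.040
ΔΔCt = 4.040 − 9.630 = -5.590
Fold change = 2^(−(-5.590)) = 2^5.590 = 48.1679

48.168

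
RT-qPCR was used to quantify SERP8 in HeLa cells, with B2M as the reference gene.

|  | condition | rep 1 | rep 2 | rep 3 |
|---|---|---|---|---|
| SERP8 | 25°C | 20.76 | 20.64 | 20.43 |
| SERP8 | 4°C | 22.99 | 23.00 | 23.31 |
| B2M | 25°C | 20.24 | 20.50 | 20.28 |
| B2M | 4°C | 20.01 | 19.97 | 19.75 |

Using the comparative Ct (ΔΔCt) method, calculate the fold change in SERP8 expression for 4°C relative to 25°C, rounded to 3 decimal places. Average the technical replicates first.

Mean Ct: SERP8 25°C 20.610; SERP8 4°C 23.100; B2M 25°C 20.340; B2M 4°C 19.910
ΔCt(25°C) = 20.610 − 20.340 = 0.270
ΔCt(4°C) = 23.100 − 19.910 = 3.190
ΔΔCt = 3.190 − 0.270 = 2.920
Fold change = 2^(−2.920) = 0.1321

0.132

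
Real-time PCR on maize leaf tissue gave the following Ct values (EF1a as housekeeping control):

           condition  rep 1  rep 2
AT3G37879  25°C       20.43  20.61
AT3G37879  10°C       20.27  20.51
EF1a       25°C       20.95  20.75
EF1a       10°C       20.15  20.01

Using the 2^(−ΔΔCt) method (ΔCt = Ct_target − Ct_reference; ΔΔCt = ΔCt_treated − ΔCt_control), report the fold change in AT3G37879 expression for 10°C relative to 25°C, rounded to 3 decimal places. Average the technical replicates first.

Mean Ct: AT3G37879 25°C 20.520; AT3G37879 10°C 20.390; EF1a 25°C 20.850; EF1a 10°C 20.080
ΔCt(25°C) = 20.520 − 20.850 = -0.330
ΔCt(10°C) = 20.390 − 20.080 = 0.310
ΔΔCt = 0.310 − (-0.330) = 0.640
Fold change = 2^(−0.640) = 0.6417

0.642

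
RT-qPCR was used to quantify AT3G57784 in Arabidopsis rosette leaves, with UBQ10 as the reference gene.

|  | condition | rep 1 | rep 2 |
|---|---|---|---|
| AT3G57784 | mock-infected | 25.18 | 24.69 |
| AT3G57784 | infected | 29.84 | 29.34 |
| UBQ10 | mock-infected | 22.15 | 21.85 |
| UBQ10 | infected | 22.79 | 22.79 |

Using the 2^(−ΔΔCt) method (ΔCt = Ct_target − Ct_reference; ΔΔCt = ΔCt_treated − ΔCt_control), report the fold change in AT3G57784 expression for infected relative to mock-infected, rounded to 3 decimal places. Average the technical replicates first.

Mean Ct: AT3G57784 mock-infected 24.935; AT3G57784 infected 29.590; UBQ10 mock-infected 22.000; UBQ10 infected 22.790
ΔCt(mock-infected) = 24.935 − 22.000 = 2.935
ΔCt(infected) = 29.590 − 22.790 = 6.800
ΔΔCt = 6.800 − 2.935 = 3.865
Fold change = 2^(−3.865) = 0.0686

0.069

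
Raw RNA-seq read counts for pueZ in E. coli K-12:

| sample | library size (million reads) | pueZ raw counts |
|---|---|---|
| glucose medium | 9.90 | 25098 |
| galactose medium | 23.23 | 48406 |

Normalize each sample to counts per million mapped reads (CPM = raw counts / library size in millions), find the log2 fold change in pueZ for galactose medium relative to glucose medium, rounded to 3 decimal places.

CPM(glucose medium) = 25098 / 9.90 = 2535.1515
CPM(galactose medium) = 48406 / 23.23 = 2083.7710
Fold change = 2083.7710 / 2535.1515 = 0.82195
log2(0.82195) = -0.2829

-0.283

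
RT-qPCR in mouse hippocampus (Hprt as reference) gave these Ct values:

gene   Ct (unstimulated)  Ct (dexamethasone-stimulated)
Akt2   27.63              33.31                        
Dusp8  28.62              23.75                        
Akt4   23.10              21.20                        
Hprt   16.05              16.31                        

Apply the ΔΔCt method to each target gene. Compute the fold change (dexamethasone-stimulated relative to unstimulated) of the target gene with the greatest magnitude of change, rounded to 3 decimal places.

Akt2: ΔΔCt = (33.31−16.31) − (27.63−16.05) = 17.00 − 11.58 = 5.42; fold change = 2^-5.42 = 0.023
Dusp8: ΔΔCt = (23.75−16.31) − (28.62−16.05) = 7.44 − 12.57 = -5.13; fold change = 2^5.13 = 35.017
Akt4: ΔΔCt = (21.20−16.31) − (23.10−16.05) = 4.89 − 7.05 = -2.16; fold change = 2^2.16 = 4.469
Akt2 has the largest |ΔΔCt| = 5.42.

0.023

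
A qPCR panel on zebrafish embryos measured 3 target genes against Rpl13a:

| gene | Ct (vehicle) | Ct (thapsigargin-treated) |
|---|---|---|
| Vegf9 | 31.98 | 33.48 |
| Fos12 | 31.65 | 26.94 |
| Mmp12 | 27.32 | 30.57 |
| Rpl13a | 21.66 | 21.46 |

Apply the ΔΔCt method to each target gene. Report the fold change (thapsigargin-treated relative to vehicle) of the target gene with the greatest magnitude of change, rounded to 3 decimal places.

22.785

Vegf9: ΔΔCt = (33.48−21.46) − (31.98−21.66) = 12.02 − 10.32 = 1.70; fold change = 2^-1.70 = 0.308
Fos12: ΔΔCt = (26.94−21.46) − (31.65−21.66) = 5.48 − 9.99 = -4.51; fold change = 2^4.51 = 22.785
Mmp12: ΔΔCt = (30.57−21.46) − (27.32−21.66) = 9.11 − 5.66 = 3.45; fold change = 2^-3.45 = 0.092
Fos12 has the largest |ΔΔCt| = 4.51.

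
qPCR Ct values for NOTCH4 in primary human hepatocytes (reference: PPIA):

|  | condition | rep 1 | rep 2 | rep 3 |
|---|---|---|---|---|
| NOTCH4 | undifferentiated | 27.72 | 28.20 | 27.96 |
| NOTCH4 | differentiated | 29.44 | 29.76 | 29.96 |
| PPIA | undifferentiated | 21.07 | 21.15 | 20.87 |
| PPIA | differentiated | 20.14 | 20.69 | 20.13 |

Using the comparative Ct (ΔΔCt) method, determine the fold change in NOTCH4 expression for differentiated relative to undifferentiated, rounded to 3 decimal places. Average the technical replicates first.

0.180

Mean Ct: NOTCH4 undifferentiated 27.960; NOTCH4 differentiated 29.720; PPIA undifferentiated 21.030; PPIA differentiated 20.320
ΔCt(undifferentiated) = 27.960 − 21.030 = 6.930
ΔCt(differentiated) = 29.720 − 20.320 = 9.400
ΔΔCt = 9.400 − 6.930 = 2.470
Fold change = 2^(−2.470) = 0.1805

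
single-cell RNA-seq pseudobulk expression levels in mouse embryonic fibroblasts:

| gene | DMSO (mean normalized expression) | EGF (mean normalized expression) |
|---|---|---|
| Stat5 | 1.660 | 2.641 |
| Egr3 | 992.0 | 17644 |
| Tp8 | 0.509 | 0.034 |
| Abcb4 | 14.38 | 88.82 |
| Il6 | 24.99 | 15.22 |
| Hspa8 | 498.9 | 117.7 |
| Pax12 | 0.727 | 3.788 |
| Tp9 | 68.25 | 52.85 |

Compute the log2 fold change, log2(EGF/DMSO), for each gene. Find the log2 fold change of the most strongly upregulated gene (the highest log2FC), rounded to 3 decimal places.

log2(2.641/1.660) = 0.670  (Stat5)
log2(17644/992.0) = 4.153  (Egr3)
log2(0.034/0.509) = -3.904  (Tp8)
log2(88.82/14.38) = 2.627  (Abcb4)
log2(15.22/24.99) = -0.715  (Il6)
log2(117.7/498.9) = -2.084  (Hspa8)
log2(3.788/0.727) = 2.381  (Pax12)
log2(52.85/68.25) = -0.369  (Tp9)
Egr3 is most strongly upregulated.

4.153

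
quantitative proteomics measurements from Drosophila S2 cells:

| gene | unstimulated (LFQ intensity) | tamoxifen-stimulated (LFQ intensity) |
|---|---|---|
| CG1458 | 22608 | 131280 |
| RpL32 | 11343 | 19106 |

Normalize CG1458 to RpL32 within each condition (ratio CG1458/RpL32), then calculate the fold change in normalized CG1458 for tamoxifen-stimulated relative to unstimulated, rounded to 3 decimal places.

3.447

CG1458/RpL32 (unstimulated) = 22608 / 11343 = 1.9931
CG1458/RpL32 (tamoxifen-stimulated) = 131280 / 19106 = 6.8711
Fold change = 6.8711 / 1.9931 = 3.4474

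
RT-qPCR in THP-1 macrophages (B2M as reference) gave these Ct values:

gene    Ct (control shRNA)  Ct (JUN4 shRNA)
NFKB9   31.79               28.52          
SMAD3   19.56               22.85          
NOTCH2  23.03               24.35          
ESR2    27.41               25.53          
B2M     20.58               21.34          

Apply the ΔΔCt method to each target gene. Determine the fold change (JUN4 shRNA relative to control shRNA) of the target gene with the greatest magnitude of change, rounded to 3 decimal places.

NFKB9: ΔΔCt = (28.52−21.34) − (31.79−20.58) = 7.18 − 11.21 = -4.03; fold change = 2^4.03 = 16.336
SMAD3: ΔΔCt = (22.85−21.34) − (19.56−20.58) = 1.51 − (-1.02) = 2.53; fold change = 2^-2.53 = 0.173
NOTCH2: ΔΔCt = (24.35−21.34) − (23.03−20.58) = 3.01 − 2.45 = 0.56; fold change = 2^-0.56 = 0.678
ESR2: ΔΔCt = (25.53−21.34) − (27.41−20.58) = 4.19 − 6.83 = -2.64; fold change = 2^2.64 = 6.233
NFKB9 has the largest |ΔΔCt| = 4.03.

16.336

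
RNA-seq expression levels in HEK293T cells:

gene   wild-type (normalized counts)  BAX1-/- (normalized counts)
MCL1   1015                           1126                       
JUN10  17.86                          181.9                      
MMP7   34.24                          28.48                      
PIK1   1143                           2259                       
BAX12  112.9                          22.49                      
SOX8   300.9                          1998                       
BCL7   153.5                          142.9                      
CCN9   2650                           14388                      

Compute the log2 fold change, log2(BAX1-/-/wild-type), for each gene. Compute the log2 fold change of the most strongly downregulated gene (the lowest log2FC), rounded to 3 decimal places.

log2(1126/1015) = 0.150  (MCL1)
log2(181.9/17.86) = 3.348  (JUN10)
log2(28.48/34.24) = -0.266  (MMP7)
log2(2259/1143) = 0.983  (PIK1)
log2(22.49/112.9) = -2.328  (BAX12)
log2(1998/300.9) = 2.731  (SOX8)
log2(142.9/153.5) = -0.103  (BCL7)
log2(14388/2650) = 2.441  (CCN9)
BAX12 is most strongly downregulated.

-2.328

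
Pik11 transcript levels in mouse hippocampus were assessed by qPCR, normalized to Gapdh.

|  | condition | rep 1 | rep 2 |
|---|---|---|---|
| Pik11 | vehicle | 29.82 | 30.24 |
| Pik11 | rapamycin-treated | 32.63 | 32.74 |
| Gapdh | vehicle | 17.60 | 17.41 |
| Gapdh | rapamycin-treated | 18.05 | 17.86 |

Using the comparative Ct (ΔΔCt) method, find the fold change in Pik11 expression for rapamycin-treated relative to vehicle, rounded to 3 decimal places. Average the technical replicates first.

0.217

Mean Ct: Pik11 vehicle 30.030; Pik11 rapamycin-treated 32.685; Gapdh vehicle 17.505; Gapdh rapamycin-treated 17.955
ΔCt(vehicle) = 30.030 − 17.505 = 12.525
ΔCt(rapamycin-treated) = 32.685 − 17.955 = 14.730
ΔΔCt = 14.730 − 12.525 = 2.205
Fold change = 2^(−2.205) = 0.2169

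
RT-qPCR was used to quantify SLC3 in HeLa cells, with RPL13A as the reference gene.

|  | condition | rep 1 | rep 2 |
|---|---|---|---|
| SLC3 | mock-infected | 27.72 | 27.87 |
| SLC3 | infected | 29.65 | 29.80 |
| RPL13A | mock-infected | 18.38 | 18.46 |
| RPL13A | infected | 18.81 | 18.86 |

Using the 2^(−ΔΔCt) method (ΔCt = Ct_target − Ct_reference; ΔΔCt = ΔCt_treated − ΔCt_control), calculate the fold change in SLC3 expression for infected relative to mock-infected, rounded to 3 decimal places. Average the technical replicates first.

Mean Ct: SLC3 mock-infected 27.795; SLC3 infected 29.725; RPL13A mock-infected 18.420; RPL13A infected 18.835
ΔCt(mock-infected) = 27.795 − 18.420 = 9.375
ΔCt(infected) = 29.725 − 18.835 = 10.890
ΔΔCt = 10.890 − 9.375 = 1.515
Fold change = 2^(−1.515) = 0.3499

0.350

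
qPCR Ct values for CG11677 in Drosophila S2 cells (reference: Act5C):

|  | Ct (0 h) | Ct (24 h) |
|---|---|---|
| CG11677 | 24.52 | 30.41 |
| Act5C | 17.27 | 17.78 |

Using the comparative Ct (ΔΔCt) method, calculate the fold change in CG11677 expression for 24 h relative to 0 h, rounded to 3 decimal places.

ΔCt(0 h) = 24.520 − 17.270 = 7.250
ΔCt(24 h) = 30.410 − 17.780 = 12.630
ΔΔCt = 12.630 − 7.250 = 5.380
Fold change = 2^(−5.380) = 0.0240

0.024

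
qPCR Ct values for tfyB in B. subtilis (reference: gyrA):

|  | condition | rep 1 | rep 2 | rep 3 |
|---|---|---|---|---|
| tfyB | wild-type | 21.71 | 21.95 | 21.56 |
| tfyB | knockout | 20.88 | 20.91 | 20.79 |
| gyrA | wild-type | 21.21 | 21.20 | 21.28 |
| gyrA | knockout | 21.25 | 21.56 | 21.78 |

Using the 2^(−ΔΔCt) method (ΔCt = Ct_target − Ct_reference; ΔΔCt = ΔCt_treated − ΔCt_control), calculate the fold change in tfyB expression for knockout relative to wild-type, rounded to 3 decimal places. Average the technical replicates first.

2.266

Mean Ct: tfyB wild-type 21.740; tfyB knockout 20.860; gyrA wild-type 21.230; gyrA knockout 21.530
ΔCt(wild-type) = 21.740 − 21.230 = 0.510
ΔCt(knockout) = 20.860 − 21.530 = -0.670
ΔΔCt = -0.670 − 0.510 = -1.180
Fold change = 2^(−(-1.180)) = 2^1.180 = 2.2658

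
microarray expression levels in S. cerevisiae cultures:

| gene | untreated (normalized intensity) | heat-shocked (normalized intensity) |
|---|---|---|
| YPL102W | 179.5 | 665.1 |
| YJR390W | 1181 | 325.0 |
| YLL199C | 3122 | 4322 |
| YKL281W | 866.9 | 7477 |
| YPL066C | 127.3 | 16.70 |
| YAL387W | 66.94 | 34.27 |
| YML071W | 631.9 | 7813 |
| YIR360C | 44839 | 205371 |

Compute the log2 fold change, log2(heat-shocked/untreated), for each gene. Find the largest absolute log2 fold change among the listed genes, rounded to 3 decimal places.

log2(665.1/179.5) = 1.890  (YPL102W)
log2(325.0/1181) = -1.861  (YJR390W)
log2(4322/3122) = 0.469  (YLL199C)
log2(7477/866.9) = 3.109  (YKL281W)
log2(16.70/127.3) = -2.930  (YPL066C)
log2(34.27/66.94) = -0.966  (YAL387W)
log2(7813/631.9) = 3.628  (YML071W)
log2(205371/44839) = 2.195  (YIR360C)
The largest magnitude belongs to YML071W.

3.628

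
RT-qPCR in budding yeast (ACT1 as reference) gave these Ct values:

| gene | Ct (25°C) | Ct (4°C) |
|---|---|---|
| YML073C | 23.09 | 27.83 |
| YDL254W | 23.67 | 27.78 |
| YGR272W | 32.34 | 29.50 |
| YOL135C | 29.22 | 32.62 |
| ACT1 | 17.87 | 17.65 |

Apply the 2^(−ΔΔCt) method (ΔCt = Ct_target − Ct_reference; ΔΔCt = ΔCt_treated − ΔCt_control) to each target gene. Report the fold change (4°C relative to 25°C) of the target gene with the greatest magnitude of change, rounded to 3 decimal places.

0.032

YML073C: ΔΔCt = (27.83−17.65) − (23.09−17.87) = 10.18 − 5.22 = 4.96; fold change = 2^-4.96 = 0.032
YDL254W: ΔΔCt = (27.78−17.65) − (23.67−17.87) = 10.13 − 5.80 = 4.33; fold change = 2^-4.33 = 0.050
YGR272W: ΔΔCt = (29.50−17.65) − (32.34−17.87) = 11.85 − 14.47 = -2.62; fold change = 2^2.62 = 6.148
YOL135C: ΔΔCt = (32.62−17.65) − (29.22−17.87) = 14.97 − 11.35 = 3.62; fold change = 2^-3.62 = 0.081
YML073C has the largest |ΔΔCt| = 4.96.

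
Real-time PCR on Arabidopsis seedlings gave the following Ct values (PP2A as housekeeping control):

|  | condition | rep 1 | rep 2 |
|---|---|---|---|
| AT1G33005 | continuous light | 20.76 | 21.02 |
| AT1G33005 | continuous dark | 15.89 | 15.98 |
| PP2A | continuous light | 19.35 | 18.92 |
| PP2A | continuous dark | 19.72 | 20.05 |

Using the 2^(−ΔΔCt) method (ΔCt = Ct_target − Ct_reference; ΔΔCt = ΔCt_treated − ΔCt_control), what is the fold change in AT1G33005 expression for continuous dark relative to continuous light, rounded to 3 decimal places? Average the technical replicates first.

52.165

Mean Ct: AT1G33005 continuous light 20.890; AT1G33005 continuous dark 15.935; PP2A continuous light 19.135; PP2A continuous dark 19.885
ΔCt(continuous light) = 20.890 − 19.135 = 1.755
ΔCt(continuous dark) = 15.935 − 19.885 = -3.950
ΔΔCt = -3.950 − 1.755 = -5.705
Fold change = 2^(−(-5.705)) = 2^5.705 = 52.1646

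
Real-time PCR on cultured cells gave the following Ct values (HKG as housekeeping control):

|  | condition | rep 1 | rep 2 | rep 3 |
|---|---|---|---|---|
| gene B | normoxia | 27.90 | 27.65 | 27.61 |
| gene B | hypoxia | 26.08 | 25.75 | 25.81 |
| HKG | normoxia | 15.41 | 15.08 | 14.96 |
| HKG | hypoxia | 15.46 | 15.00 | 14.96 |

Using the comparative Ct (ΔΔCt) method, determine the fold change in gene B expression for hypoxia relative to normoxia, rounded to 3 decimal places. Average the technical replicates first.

Mean Ct: gene B normoxia 27.720; gene B hypoxia 25.880; HKG normoxia 15.150; HKG hypoxia 15.140
ΔCt(normoxia) = 27.720 − 15.150 = 12.570
ΔCt(hypoxia) = 25.880 − 15.140 = 10.740
ΔΔCt = 10.740 − 12.570 = -1.830
Fold change = 2^(−(-1.830)) = 2^1.830 = 3.5554

3.555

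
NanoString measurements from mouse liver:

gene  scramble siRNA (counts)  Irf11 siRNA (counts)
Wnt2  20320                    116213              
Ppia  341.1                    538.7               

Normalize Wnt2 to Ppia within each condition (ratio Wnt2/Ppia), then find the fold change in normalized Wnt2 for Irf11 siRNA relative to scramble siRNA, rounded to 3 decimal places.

3.621

Wnt2/Ppia (scramble siRNA) = 20320 / 341.1 = 59.572
Wnt2/Ppia (Irf11 siRNA) = 116213 / 538.7 = 215.73
Fold change = 215.73 / 59.572 = 3.6213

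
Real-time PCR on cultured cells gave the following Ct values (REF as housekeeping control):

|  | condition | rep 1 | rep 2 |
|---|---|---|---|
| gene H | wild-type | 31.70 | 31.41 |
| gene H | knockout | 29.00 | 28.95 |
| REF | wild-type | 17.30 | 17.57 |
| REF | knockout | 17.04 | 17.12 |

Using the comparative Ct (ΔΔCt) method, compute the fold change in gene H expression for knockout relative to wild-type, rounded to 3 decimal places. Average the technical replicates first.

Mean Ct: gene H wild-type 31.555; gene H knockout 28.975; REF wild-type 17.435; REF knockout 17.080
ΔCt(wild-type) = 31.555 − 17.435 = 14.120
ΔCt(knockout) = 28.975 − 17.080 = 11.895
ΔΔCt = 11.895 − 14.120 = -2.225
Fold change = 2^(−(-2.225)) = 2^2.225 = 4.6751

4.675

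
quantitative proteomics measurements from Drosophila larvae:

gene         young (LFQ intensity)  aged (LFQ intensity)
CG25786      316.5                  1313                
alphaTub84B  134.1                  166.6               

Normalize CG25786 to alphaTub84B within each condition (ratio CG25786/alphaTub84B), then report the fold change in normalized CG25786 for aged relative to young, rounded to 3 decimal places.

3.339

CG25786/alphaTub84B (young) = 316.5 / 134.1 = 2.3602
CG25786/alphaTub84B (aged) = 1313 / 166.6 = 7.8812
Fold change = 7.8812 / 2.3602 = 3.3392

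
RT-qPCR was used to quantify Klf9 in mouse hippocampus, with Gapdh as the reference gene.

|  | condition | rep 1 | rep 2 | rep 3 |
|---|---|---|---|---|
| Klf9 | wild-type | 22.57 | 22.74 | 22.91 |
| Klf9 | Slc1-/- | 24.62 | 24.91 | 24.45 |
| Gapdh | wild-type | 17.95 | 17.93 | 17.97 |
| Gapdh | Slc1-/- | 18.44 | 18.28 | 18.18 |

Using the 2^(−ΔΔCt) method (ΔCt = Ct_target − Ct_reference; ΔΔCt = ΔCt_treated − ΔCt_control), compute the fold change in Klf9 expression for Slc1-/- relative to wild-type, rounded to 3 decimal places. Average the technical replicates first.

0.337

Mean Ct: Klf9 wild-type 22.740; Klf9 Slc1-/- 24.660; Gapdh wild-type 17.950; Gapdh Slc1-/- 18.300
ΔCt(wild-type) = 22.740 − 17.950 = 4.790
ΔCt(Slc1-/-) = 24.660 − 18.300 = 6.360
ΔΔCt = 6.360 − 4.790 = 1.570
Fold change = 2^(−1.570) = 0.3368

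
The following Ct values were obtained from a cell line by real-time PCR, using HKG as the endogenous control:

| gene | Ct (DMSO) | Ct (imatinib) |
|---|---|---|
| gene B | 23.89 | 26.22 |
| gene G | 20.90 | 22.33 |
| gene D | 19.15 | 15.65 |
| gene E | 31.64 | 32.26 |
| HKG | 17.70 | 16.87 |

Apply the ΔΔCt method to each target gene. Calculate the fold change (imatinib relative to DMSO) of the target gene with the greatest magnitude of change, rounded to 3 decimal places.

gene B: ΔΔCt = (26.22−16.87) − (23.89−17.70) = 9.35 − 6.19 = 3.16; fold change = 2^-3.16 = 0.112
gene G: ΔΔCt = (22.33−16.87) − (20.90−17.70) = 5.46 − 3.20 = 2.26; fold change = 2^-2.26 = 0.209
gene D: ΔΔCt = (15.65−16.87) − (19.15−17.70) = -1.22 − 1.45 = -2.67; fold change = 2^2.67 = 6.364
gene E: ΔΔCt = (32.26−16.87) − (31.64−17.70) = 15.39 − 13.94 = 1.45; fold change = 2^-1.45 = 0.366
gene B has the largest |ΔΔCt| = 3.16.

0.112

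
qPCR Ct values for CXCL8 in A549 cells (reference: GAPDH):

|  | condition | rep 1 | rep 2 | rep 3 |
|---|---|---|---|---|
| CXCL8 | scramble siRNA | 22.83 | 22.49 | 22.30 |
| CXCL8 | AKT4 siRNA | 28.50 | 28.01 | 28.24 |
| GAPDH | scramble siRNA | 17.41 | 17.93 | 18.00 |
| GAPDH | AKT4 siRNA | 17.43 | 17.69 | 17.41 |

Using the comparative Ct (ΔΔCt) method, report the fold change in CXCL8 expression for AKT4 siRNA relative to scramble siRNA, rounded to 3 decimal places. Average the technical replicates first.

0.016

Mean Ct: CXCL8 scramble siRNA 22.540; CXCL8 AKT4 siRNA 28.250; GAPDH scramble siRNA 17.780; GAPDH AKT4 siRNA 17.510
ΔCt(scramble siRNA) = 22.540 − 17.780 = 4.760
ΔCt(AKT4 siRNA) = 28.250 − 17.510 = 10.740
ΔΔCt = 10.740 − 4.760 = 5.980
Fold change = 2^(−5.980) = 0.0158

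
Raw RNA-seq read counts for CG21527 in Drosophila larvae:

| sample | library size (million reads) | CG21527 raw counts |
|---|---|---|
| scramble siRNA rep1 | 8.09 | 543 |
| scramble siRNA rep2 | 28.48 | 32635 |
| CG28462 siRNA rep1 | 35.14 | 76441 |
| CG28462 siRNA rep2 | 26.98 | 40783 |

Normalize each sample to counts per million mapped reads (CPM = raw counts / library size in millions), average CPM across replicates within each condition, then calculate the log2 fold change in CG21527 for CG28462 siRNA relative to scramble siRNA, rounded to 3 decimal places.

1.604

CPM(scramble siRNA rep1) = 543 / 8.09 = 67.1199
CPM(scramble siRNA rep2) = 32635 / 28.48 = 1145.8919
CPM(CG28462 siRNA rep1) = 76441 / 35.14 = 2175.3273
CPM(CG28462 siRNA rep2) = 40783 / 26.98 = 1511.6012
mean CPM(scramble siRNA) = 606.5059; mean CPM(CG28462 siRNA) = 1843.4642
Fold change = 1843.4642 / 606.5059 = 3.03948
log2(3.03948) = 1.6038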